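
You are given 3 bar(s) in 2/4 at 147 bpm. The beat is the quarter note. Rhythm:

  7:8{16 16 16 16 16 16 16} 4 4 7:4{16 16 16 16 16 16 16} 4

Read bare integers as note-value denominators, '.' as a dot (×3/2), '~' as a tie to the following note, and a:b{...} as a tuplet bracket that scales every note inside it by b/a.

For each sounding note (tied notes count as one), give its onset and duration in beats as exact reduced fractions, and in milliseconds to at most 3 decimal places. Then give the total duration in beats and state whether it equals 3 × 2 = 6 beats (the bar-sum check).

1) 0.0ms=0b +116.618ms=2/7b
2) 116.618ms=2/7b +116.618ms=2/7b
3) 233.236ms=4/7b +116.618ms=2/7b
4) 349.854ms=6/7b +116.618ms=2/7b
5) 466.472ms=8/7b +116.618ms=2/7b
6) 583.09ms=10/7b +116.618ms=2/7b
7) 699.708ms=12/7b +116.618ms=2/7b
8) 816.327ms=2b +408.163ms=1b
9) 1224.49ms=3b +408.163ms=1b
10) 1632.653ms=4b +58.309ms=1/7b
11) 1690.962ms=29/7b +58.309ms=1/7b
12) 1749.271ms=30/7b +58.309ms=1/7b
13) 1807.58ms=31/7b +58.309ms=1/7b
14) 1865.889ms=32/7b +58.309ms=1/7b
15) 1924.198ms=33/7b +58.309ms=1/7b
16) 1982.507ms=34/7b +58.309ms=1/7b
17) 2040.816ms=5b +408.163ms=1b
Σ=6b of 6 (147bpm 2/4) — PASS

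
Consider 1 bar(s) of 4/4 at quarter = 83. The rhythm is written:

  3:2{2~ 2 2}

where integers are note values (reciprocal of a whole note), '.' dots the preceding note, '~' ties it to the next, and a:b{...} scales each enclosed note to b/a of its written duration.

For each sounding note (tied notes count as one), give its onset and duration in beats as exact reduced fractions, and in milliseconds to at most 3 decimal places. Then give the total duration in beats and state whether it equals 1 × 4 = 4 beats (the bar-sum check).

1) 0.0ms=0b +1927.711ms=8/3b
2) 1927.711ms=8/3b +963.855ms=4/3b
Σ=4b of 4 (83bpm 4/4) — PASS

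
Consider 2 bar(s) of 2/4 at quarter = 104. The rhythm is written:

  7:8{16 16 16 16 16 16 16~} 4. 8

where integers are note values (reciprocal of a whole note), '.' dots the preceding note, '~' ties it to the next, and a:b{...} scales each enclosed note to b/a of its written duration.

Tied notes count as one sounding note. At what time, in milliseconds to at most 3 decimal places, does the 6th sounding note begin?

note 6 onset = 10/7b = 824.176ms

1. 0.0ms @ 0 + 164.835ms (2/7)
2. 164.835ms @ 2/7 + 164.835ms (2/7)
3. 329.67ms @ 4/7 + 164.835ms (2/7)
4. 494.505ms @ 6/7 + 164.835ms (2/7)
5. 659.341ms @ 8/7 + 164.835ms (2/7)
6. 824.176ms @ 10/7 + 164.835ms (2/7)
7. 989.011ms @ 12/7 + 1030.22ms (25/14)
8. 2019.231ms @ 7/2 + 288.462ms (1/2)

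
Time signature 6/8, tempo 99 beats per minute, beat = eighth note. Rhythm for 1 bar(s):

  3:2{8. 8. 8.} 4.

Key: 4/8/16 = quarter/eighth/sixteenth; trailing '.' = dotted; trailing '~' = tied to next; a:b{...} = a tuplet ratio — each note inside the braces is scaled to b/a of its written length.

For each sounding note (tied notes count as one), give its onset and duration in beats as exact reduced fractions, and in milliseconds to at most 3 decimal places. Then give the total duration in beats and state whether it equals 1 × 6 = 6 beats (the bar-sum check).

1) 0.0ms=0b +606.061ms=1b
2) 606.061ms=1b +606.061ms=1b
3) 1212.121ms=2b +606.061ms=1b
4) 1818.182ms=3b +1818.182ms=3b
Σ=6b of 6 (99bpm 6/8) — PASS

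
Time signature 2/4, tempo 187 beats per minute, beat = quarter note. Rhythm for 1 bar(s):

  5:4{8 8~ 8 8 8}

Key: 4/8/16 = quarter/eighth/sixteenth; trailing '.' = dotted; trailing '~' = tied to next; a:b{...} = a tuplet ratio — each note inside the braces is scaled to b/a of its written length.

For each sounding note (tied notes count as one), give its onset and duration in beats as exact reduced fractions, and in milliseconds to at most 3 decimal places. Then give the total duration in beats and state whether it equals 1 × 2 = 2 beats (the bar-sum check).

1) 0.0ms=0b +128.342ms=2/5b
2) 128.342ms=2/5b +256.684ms=4/5b
3) 385.027ms=6/5b +128.342ms=2/5b
4) 513.369ms=8/5b +128.342ms=2/5b
Σ=2b of 2 (187bpm 2/4) — PASS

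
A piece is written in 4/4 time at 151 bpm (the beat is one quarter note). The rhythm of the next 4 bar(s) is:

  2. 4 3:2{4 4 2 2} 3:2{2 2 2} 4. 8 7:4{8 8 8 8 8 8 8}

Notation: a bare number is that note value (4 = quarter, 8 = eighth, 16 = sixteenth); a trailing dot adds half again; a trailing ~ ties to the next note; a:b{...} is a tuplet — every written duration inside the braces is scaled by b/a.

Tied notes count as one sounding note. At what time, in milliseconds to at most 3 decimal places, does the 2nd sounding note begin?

note 2 onset = 3b = 1192.053ms

1. 0.0ms @ 0 + 1192.053ms (3)
2. 1192.053ms @ 3 + 397.351ms (1)
3. 1589.404ms @ 4 + 264.901ms (2/3)
4. 1854.305ms @ 14/3 + 264.901ms (2/3)
5. 2119.205ms @ 16/3 + 529.801ms (4/3)
6. 2649.007ms @ 20/3 + 529.801ms (4/3)
7. 3178.808ms @ 8 + 529.801ms (4/3)
8. 3708.609ms @ 28/3 + 529.801ms (4/3)
9. 4238.411ms @ 32/3 + 529.801ms (4/3)
10. 4768.212ms @ 12 + 596.026ms (3/2)
11. 5364.238ms @ 27/2 + 198.675ms (1/2)
12. 5562.914ms @ 14 + 113.529ms (2/7)
13. 5676.443ms @ 100/7 + 113.529ms (2/7)
14. 5789.972ms @ 102/7 + 113.529ms (2/7)
15. 5903.5ms @ 104/7 + 113.529ms (2/7)
16. 6017.029ms @ 106/7 + 113.529ms (2/7)
17. 6130.558ms @ 108/7 + 113.529ms (2/7)
18. 6244.087ms @ 110/7 + 113.529ms (2/7)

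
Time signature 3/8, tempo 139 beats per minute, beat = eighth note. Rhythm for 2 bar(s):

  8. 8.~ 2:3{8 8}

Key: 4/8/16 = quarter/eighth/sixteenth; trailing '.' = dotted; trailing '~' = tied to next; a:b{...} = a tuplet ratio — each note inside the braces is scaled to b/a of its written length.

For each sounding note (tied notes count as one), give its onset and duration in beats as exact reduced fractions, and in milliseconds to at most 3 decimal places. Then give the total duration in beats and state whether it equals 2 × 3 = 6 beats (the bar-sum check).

1) 0.0ms=0b +647.482ms=3/2b
2) 647.482ms=3/2b +1294.964ms=3b
3) 1942.446ms=9/2b +647.482ms=3/2b
Σ=6b of 6 (139bpm 3/8) — PASS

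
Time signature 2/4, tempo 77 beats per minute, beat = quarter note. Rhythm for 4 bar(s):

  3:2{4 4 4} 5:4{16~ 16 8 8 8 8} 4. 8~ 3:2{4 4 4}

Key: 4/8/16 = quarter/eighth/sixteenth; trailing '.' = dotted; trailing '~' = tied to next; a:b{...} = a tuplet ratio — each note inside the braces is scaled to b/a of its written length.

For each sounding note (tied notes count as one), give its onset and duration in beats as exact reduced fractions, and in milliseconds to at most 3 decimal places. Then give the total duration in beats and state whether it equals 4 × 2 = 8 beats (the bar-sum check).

1) 0.0ms=0b +519.481ms=2/3b
2) 519.481ms=2/3b +519.481ms=2/3b
3) 1038.961ms=4/3b +519.481ms=2/3b
4) 1558.442ms=2b +311.688ms=2/5b
5) 1870.13ms=12/5b +311.688ms=2/5b
6) 2181.818ms=14/5b +311.688ms=2/5b
7) 2493.506ms=16/5b +311.688ms=2/5b
8) 2805.195ms=18/5b +311.688ms=2/5b
9) 3116.883ms=4b +1168.831ms=3/2b
10) 4285.714ms=11/2b +909.091ms=7/6b
11) 5194.805ms=20/3b +519.481ms=2/3b
12) 5714.286ms=22/3b +519.481ms=2/3b
Σ=8b of 8 (77bpm 2/4) — PASS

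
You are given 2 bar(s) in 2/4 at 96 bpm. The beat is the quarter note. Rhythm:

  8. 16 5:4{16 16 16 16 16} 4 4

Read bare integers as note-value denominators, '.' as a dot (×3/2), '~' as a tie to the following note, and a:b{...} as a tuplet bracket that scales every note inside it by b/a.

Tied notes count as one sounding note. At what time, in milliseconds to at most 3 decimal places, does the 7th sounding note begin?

note 7 onset = 9/5b = 1125.0ms

1. 0.0ms @ 0 + 468.75ms (3/4)
2. 468.75ms @ 3/4 + 156.25ms (1/4)
3. 625.0ms @ 1 + 125.0ms (1/5)
4. 750.0ms @ 6/5 + 125.0ms (1/5)
5. 875.0ms @ 7/5 + 125.0ms (1/5)
6. 1000.0ms @ 8/5 + 125.0ms (1/5)
7. 1125.0ms @ 9/5 + 125.0ms (1/5)
8. 1250.0ms @ 2 + 625.0ms (1)
9. 1875.0ms @ 3 + 625.0ms (1)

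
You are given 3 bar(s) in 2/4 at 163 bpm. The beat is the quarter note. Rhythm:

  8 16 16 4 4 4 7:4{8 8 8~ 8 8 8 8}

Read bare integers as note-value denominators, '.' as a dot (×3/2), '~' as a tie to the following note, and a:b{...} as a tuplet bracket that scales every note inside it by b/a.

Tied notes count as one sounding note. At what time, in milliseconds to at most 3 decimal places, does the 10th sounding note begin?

1. 0.0ms @ 0 + 184.049ms (1/2)
2. 184.049ms @ 1/2 + 92.025ms (1/4)
3. 276.074ms @ 3/4 + 92.025ms (1/4)
4. 368.098ms @ 1 + 368.098ms (1)
5. 736.196ms @ 2 + 368.098ms (1)
6. 1104.294ms @ 3 + 368.098ms (1)
7. 1472.393ms @ 4 + 105.171ms (2/7)
8. 1577.564ms @ 30/7 + 105.171ms (2/7)
9. 1682.734ms @ 32/7 + 210.342ms (4/7)
10. 1893.076ms @ 36/7 + 105.171ms (2/7)
11. 1998.247ms @ 38/7 + 105.171ms (2/7)
12. 2103.418ms @ 40/7 + 105.171ms (2/7)

note 10 onset = 36/7b = 1893.076ms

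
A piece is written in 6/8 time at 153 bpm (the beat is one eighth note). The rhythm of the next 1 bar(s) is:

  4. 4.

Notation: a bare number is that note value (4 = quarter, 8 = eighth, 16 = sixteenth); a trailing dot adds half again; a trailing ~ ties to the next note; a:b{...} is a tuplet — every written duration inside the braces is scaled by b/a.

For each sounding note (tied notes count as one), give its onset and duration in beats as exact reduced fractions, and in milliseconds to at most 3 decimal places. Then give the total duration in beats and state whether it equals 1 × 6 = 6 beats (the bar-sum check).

1) 0.0ms=0b +1176.471ms=3b
2) 1176.471ms=3b +1176.471ms=3b
Σ=6b of 6 (153bpm 6/8) — PASS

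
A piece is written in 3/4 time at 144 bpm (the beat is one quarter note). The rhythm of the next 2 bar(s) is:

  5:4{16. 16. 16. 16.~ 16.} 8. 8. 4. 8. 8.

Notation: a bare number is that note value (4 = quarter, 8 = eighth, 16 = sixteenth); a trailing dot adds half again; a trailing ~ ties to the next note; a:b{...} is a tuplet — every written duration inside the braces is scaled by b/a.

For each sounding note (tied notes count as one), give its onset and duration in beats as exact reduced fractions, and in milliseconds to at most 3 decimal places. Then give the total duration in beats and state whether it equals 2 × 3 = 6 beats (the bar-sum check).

1) 0.0ms=0b +125.0ms=3/10b
2) 125.0ms=3/10b +125.0ms=3/10b
3) 250.0ms=3/5b +125.0ms=3/10b
4) 375.0ms=9/10b +250.0ms=3/5b
5) 625.0ms=3/2b +312.5ms=3/4b
6) 937.5ms=9/4b +312.5ms=3/4b
7) 1250.0ms=3b +625.0ms=3/2b
8) 1875.0ms=9/2b +312.5ms=3/4b
9) 2187.5ms=21/4b +312.5ms=3/4b
Σ=6b of 6 (144bpm 3/4) — PASS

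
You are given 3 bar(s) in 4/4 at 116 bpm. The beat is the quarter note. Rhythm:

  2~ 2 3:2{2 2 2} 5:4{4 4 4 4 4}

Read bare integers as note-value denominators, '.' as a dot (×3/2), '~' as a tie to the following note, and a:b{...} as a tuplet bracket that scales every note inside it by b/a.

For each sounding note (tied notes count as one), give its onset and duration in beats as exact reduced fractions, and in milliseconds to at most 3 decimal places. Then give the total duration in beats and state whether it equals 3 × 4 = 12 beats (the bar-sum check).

1) 0.0ms=0b +2068.966ms=4b
2) 2068.966ms=4b +689.655ms=4/3b
3) 2758.621ms=16/3b +689.655ms=4/3b
4) 3448.276ms=20/3b +689.655ms=4/3b
5) 4137.931ms=8b +413.793ms=4/5b
6) 4551.724ms=44/5b +413.793ms=4/5b
7) 4965.517ms=48/5b +413.793ms=4/5b
8) 5379.31ms=52/5b +413.793ms=4/5b
9) 5793.103ms=56/5b +413.793ms=4/5b
Σ=12b of 12 (116bpm 4/4) — PASS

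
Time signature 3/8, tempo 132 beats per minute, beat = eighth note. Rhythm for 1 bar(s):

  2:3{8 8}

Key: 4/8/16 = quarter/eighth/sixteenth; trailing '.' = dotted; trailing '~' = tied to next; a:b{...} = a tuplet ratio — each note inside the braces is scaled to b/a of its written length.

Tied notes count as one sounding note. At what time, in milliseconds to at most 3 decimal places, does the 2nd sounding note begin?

note 2 onset = 3/2b = 681.818ms

1. 0.0ms @ 0 + 681.818ms (3/2)
2. 681.818ms @ 3/2 + 681.818ms (3/2)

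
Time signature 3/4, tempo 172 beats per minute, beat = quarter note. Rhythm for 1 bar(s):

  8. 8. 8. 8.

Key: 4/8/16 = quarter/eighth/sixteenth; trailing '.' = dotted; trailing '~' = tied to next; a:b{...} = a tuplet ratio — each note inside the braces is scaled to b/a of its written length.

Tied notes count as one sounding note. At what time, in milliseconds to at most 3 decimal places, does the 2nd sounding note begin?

1. 0.0ms @ 0 + 261.628ms (3/4)
2. 261.628ms @ 3/4 + 261.628ms (3/4)
3. 523.256ms @ 3/2 + 261.628ms (3/4)
4. 784.884ms @ 9/4 + 261.628ms (3/4)

note 2 onset = 3/4b = 261.628ms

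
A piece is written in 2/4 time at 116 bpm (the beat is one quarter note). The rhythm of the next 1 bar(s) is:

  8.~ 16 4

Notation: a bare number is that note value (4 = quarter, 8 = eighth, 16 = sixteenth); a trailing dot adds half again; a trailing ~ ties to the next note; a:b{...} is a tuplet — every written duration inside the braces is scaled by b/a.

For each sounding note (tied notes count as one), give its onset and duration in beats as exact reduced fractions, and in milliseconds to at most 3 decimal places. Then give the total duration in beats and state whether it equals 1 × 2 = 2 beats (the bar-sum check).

1) 0.0ms=0b +517.241ms=1b
2) 517.241ms=1b +517.241ms=1b
Σ=2b of 2 (116bpm 2/4) — PASS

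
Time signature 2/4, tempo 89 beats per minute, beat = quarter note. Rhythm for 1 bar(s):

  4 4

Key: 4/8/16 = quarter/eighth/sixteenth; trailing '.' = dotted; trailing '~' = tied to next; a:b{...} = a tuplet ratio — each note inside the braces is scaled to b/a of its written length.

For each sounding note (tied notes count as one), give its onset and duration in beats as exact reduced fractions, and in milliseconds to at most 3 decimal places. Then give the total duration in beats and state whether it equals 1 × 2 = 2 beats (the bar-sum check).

1) 0.0ms=0b +674.157ms=1b
2) 674.157ms=1b +674.157ms=1b
Σ=2b of 2 (89bpm 2/4) — PASS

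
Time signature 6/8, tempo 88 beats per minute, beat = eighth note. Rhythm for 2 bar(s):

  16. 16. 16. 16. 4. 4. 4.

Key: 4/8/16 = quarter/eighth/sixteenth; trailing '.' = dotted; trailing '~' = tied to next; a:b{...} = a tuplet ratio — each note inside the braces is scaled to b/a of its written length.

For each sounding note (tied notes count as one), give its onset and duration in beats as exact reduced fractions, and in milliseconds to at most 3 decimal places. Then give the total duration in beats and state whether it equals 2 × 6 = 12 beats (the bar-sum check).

1) 0.0ms=0b +511.364ms=3/4b
2) 511.364ms=3/4b +511.364ms=3/4b
3) 1022.727ms=3/2b +511.364ms=3/4b
4) 1534.091ms=9/4b +511.364ms=3/4b
5) 2045.455ms=3b +2045.455ms=3b
6) 4090.909ms=6b +2045.455ms=3b
7) 6136.364ms=9b +2045.455ms=3b
Σ=12b of 12 (88bpm 6/8) — PASS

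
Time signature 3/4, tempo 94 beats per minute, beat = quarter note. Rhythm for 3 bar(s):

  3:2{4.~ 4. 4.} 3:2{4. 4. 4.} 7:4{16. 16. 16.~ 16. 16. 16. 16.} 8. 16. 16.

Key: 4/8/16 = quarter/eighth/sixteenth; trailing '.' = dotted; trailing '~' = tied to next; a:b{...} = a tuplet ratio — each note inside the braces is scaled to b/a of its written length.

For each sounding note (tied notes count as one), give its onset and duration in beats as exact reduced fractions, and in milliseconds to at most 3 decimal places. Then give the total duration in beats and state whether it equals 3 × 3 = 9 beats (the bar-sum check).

1) 0.0ms=0b +1276.596ms=2b
2) 1276.596ms=2b +638.298ms=1b
3) 1914.894ms=3b +638.298ms=1b
4) 2553.191ms=4b +638.298ms=1b
5) 3191.489ms=5b +638.298ms=1b
6) 3829.787ms=6b +136.778ms=3/14b
7) 3966.565ms=87/14b +136.778ms=3/14b
8) 4103.343ms=45/7b +273.556ms=3/7b
9) 4376.9ms=48/7b +136.778ms=3/14b
10) 4513.678ms=99/14b +136.778ms=3/14b
11) 4650.456ms=51/7b +136.778ms=3/14b
12) 4787.234ms=15/2b +478.723ms=3/4b
13) 5265.957ms=33/4b +239.362ms=3/8b
14) 5505.319ms=69/8b +239.362ms=3/8b
Σ=9b of 9 (94bpm 3/4) — PASS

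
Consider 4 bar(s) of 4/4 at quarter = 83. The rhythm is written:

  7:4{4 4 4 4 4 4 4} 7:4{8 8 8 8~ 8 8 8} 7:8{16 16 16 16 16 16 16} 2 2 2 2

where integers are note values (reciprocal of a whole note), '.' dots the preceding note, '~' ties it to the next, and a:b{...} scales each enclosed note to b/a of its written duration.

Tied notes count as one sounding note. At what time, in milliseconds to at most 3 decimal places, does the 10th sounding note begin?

note 10 onset = 32/7b = 3304.647ms

1. 0.0ms @ 0 + 413.081ms (4/7)
2. 413.081ms @ 4/7 + 413.081ms (4/7)
3. 826.162ms @ 8/7 + 413.081ms (4/7)
4. 1239.243ms @ 12/7 + 413.081ms (4/7)
5. 1652.324ms @ 16/7 + 413.081ms (4/7)
6. 2065.404ms @ 20/7 + 413.081ms (4/7)
7. 2478.485ms @ 24/7 + 413.081ms (4/7)
8. 2891.566ms @ 4 + 206.54ms (2/7)
9. 3098.107ms @ 30/7 + 206.54ms (2/7)
10. 3304.647ms @ 32/7 + 206.54ms (2/7)
11. 3511.188ms @ 34/7 + 413.081ms (4/7)
12. 3924.269ms @ 38/7 + 206.54ms (2/7)
13. 4130.809ms @ 40/7 + 206.54ms (2/7)
14. 4337.349ms @ 6 + 206.54ms (2/7)
15. 4543.89ms @ 44/7 + 206.54ms (2/7)
16. 4750.43ms @ 46/7 + 206.54ms (2/7)
17. 4956.971ms @ 48/7 + 206.54ms (2/7)
18. 5163.511ms @ 50/7 + 206.54ms (2/7)
19. 5370.052ms @ 52/7 + 206.54ms (2/7)
20. 5576.592ms @ 54/7 + 206.54ms (2/7)
21. 5783.133ms @ 8 + 1445.783ms (2)
22. 7228.916ms @ 10 + 1445.783ms (2)
23. 8674.699ms @ 12 + 1445.783ms (2)
24. 10120.482ms @ 14 + 1445.783ms (2)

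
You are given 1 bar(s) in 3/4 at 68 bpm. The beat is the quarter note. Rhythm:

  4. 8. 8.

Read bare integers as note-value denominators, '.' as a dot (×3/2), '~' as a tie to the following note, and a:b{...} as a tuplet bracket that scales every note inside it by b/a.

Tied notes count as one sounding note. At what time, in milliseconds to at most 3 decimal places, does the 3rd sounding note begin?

note 3 onset = 9/4b = 1985.294ms

1. 0.0ms @ 0 + 1323.529ms (3/2)
2. 1323.529ms @ 3/2 + 661.765ms (3/4)
3. 1985.294ms @ 9/4 + 661.765ms (3/4)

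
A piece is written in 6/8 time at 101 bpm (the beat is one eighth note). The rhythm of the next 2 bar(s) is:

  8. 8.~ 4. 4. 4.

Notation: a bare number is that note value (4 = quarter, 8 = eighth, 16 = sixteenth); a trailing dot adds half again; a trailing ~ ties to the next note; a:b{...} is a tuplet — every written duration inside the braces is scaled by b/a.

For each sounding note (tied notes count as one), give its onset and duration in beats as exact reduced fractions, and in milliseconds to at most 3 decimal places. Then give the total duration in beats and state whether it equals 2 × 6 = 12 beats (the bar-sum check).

1) 0.0ms=0b +891.089ms=3/2b
2) 891.089ms=3/2b +2673.267ms=9/2b
3) 3564.356ms=6b +1782.178ms=3b
4) 5346.535ms=9b +1782.178ms=3b
Σ=12b of 12 (101bpm 6/8) — PASS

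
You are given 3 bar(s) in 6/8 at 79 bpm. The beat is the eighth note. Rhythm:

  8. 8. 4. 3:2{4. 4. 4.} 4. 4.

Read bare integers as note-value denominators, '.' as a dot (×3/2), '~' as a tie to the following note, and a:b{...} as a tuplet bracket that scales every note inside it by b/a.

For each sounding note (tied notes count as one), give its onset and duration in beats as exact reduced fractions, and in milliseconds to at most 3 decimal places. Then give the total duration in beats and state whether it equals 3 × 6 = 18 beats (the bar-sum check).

1) 0.0ms=0b +1139.241ms=3/2b
2) 1139.241ms=3/2b +1139.241ms=3/2b
3) 2278.481ms=3b +2278.481ms=3b
4) 4556.962ms=6b +1518.987ms=2b
5) 6075.949ms=8b +1518.987ms=2b
6) 7594.937ms=10b +1518.987ms=2b
7) 9113.924ms=12b +2278.481ms=3b
8) 11392.405ms=15b +2278.481ms=3b
Σ=18b of 18 (79bpm 6/8) — PASS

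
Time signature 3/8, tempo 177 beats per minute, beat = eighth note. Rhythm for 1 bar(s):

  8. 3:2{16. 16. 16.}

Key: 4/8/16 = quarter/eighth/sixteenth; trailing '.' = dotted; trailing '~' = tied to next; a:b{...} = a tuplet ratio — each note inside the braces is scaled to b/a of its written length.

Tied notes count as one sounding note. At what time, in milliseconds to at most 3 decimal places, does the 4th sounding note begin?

1. 0.0ms @ 0 + 508.475ms (3/2)
2. 508.475ms @ 3/2 + 169.492ms (1/2)
3. 677.966ms @ 2 + 169.492ms (1/2)
4. 847.458ms @ 5/2 + 169.492ms (1/2)

note 4 onset = 5/2b = 847.458ms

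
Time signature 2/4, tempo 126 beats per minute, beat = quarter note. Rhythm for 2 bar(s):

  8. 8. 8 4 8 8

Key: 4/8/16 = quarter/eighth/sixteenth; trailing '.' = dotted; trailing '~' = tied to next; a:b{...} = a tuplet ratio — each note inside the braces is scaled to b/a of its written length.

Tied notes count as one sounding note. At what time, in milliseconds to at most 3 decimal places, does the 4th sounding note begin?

note 4 onset = 2b = 952.381ms

1. 0.0ms @ 0 + 357.143ms (3/4)
2. 357.143ms @ 3/4 + 357.143ms (3/4)
3. 714.286ms @ 3/2 + 238.095ms (1/2)
4. 952.381ms @ 2 + 476.19ms (1)
5. 1428.571ms @ 3 + 238.095ms (1/2)
6. 1666.667ms @ 7/2 + 238.095ms (1/2)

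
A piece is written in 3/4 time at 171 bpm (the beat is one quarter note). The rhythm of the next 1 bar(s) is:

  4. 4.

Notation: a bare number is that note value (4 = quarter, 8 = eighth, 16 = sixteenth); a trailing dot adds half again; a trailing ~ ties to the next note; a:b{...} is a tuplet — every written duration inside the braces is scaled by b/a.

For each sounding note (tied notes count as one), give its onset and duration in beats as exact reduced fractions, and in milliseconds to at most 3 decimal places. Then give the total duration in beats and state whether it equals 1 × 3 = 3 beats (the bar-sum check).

1) 0.0ms=0b +526.316ms=3/2b
2) 526.316ms=3/2b +526.316ms=3/2b
Σ=3b of 3 (171bpm 3/4) — PASS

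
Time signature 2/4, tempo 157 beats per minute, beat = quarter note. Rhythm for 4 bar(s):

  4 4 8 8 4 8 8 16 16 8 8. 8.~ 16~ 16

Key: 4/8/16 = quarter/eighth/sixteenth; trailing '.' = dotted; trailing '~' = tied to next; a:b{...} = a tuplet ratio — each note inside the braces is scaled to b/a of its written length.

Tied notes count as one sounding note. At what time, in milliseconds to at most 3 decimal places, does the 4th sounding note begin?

note 4 onset = 5/2b = 955.414ms

1. 0.0ms @ 0 + 382.166ms (1)
2. 382.166ms @ 1 + 382.166ms (1)
3. 764.331ms @ 2 + 191.083ms (1/2)
4. 955.414ms @ 5/2 + 191.083ms (1/2)
5. 1146.497ms @ 3 + 382.166ms (1)
6. 1528.662ms @ 4 + 191.083ms (1/2)
7. 1719.745ms @ 9/2 + 191.083ms (1/2)
8. 1910.828ms @ 5 + 95.541ms (1/4)
9. 2006.369ms @ 21/4 + 95.541ms (1/4)
10. 2101.911ms @ 11/2 + 191.083ms (1/2)
11. 2292.994ms @ 6 + 286.624ms (3/4)
12. 2579.618ms @ 27/4 + 477.707ms (5/4)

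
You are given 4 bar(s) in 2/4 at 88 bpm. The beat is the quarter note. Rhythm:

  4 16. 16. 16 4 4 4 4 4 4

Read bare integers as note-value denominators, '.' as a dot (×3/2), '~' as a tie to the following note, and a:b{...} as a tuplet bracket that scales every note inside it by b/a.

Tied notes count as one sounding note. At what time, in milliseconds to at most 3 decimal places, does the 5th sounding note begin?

note 5 onset = 2b = 1363.636ms

1. 0.0ms @ 0 + 681.818ms (1)
2. 681.818ms @ 1 + 255.682ms (3/8)
3. 937.5ms @ 11/8 + 255.682ms (3/8)
4. 1193.182ms @ 7/4 + 170.455ms (1/4)
5. 1363.636ms @ 2 + 681.818ms (1)
6. 2045.455ms @ 3 + 681.818ms (1)
7. 2727.273ms @ 4 + 681.818ms (1)
8. 3409.091ms @ 5 + 681.818ms (1)
9. 4090.909ms @ 6 + 681.818ms (1)
10. 4772.727ms @ 7 + 681.818ms (1)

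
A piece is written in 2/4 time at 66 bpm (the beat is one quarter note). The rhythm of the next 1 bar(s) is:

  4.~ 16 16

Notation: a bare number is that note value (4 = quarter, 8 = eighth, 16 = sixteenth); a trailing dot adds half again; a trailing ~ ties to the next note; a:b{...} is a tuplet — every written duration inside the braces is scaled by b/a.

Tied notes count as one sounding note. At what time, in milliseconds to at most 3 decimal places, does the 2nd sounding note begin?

1. 0.0ms @ 0 + 1590.909ms (7/4)
2. 1590.909ms @ 7/4 + 227.273ms (1/4)

note 2 onset = 7/4b = 1590.909ms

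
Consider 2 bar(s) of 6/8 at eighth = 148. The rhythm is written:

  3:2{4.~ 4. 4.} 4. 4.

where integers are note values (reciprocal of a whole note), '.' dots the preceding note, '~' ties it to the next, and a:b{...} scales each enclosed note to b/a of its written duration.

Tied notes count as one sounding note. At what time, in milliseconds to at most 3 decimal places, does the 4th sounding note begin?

1. 0.0ms @ 0 + 1621.622ms (4)
2. 1621.622ms @ 4 + 810.811ms (2)
3. 2432.432ms @ 6 + 1216.216ms (3)
4. 3648.649ms @ 9 + 1216.216ms (3)

note 4 onset = 9b = 3648.649ms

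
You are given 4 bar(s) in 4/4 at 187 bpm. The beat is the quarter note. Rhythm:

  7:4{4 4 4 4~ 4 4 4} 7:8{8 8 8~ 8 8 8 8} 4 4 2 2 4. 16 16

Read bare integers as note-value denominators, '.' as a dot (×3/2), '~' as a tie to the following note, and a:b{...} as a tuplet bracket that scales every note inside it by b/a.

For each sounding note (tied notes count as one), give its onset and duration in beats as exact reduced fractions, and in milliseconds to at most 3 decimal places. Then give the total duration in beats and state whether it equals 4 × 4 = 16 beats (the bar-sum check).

1) 0.0ms=0b +183.346ms=4/7b
2) 183.346ms=4/7b +183.346ms=4/7b
3) 366.692ms=8/7b +183.346ms=4/7b
4) 550.038ms=12/7b +366.692ms=8/7b
5) 916.73ms=20/7b +183.346ms=4/7b
6) 1100.076ms=24/7b +183.346ms=4/7b
7) 1283.422ms=4b +183.346ms=4/7b
8) 1466.769ms=32/7b +183.346ms=4/7b
9) 1650.115ms=36/7b +366.692ms=8/7b
10) 2016.807ms=44/7b +183.346ms=4/7b
11) 2200.153ms=48/7b +183.346ms=4/7b
12) 2383.499ms=52/7b +183.346ms=4/7b
13) 2566.845ms=8b +320.856ms=1b
14) 2887.701ms=9b +320.856ms=1b
15) 3208.556ms=10b +641.711ms=2b
16) 3850.267ms=12b +641.711ms=2b
17) 4491.979ms=14b +481.283ms=3/2b
18) 4973.262ms=31/2b +80.214ms=1/4b
19) 5053.476ms=63/4b +80.214ms=1/4b
Σ=16b of 16 (187bpm 4/4) — PASS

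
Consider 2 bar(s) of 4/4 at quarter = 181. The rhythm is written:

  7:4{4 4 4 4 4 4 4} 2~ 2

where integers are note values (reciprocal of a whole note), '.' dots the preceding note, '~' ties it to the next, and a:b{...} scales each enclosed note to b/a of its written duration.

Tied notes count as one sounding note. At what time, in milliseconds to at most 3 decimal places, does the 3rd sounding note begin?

1. 0.0ms @ 0 + 189.424ms (4/7)
2. 189.424ms @ 4/7 + 189.424ms (4/7)
3. 378.848ms @ 8/7 + 189.424ms (4/7)
4. 568.272ms @ 12/7 + 189.424ms (4/7)
5. 757.695ms @ 16/7 + 189.424ms (4/7)
6. 947.119ms @ 20/7 + 189.424ms (4/7)
7. 1136.543ms @ 24/7 + 189.424ms (4/7)
8. 1325.967ms @ 4 + 1325.967ms (4)

note 3 onset = 8/7b = 378.848ms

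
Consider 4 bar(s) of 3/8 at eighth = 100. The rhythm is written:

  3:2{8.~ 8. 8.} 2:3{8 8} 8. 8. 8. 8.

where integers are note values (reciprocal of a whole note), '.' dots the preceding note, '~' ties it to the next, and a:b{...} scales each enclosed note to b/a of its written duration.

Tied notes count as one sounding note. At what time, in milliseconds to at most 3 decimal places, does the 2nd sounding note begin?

1. 0.0ms @ 0 + 1200.0ms (2)
2. 1200.0ms @ 2 + 600.0ms (1)
3. 1800.0ms @ 3 + 900.0ms (3/2)
4. 2700.0ms @ 9/2 + 900.0ms (3/2)
5. 3600.0ms @ 6 + 900.0ms (3/2)
6. 4500.0ms @ 15/2 + 900.0ms (3/2)
7. 5400.0ms @ 9 + 900.0ms (3/2)
8. 6300.0ms @ 21/2 + 900.0ms (3/2)

note 2 onset = 2b = 1200.0ms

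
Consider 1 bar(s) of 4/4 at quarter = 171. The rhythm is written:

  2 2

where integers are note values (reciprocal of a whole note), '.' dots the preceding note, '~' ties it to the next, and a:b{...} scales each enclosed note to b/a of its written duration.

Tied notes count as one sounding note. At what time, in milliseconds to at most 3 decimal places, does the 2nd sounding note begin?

note 2 onset = 2b = 701.754ms

1. 0.0ms @ 0 + 701.754ms (2)
2. 701.754ms @ 2 + 701.754ms (2)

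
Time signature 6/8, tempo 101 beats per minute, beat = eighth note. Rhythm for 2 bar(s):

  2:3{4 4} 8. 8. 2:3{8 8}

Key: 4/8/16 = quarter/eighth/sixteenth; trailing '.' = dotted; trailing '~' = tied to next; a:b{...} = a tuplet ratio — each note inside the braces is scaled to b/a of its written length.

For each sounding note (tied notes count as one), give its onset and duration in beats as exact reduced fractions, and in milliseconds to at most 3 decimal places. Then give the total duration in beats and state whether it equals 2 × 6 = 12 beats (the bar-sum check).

1) 0.0ms=0b +1782.178ms=3b
2) 1782.178ms=3b +1782.178ms=3b
3) 3564.356ms=6b +891.089ms=3/2b
4) 4455.446ms=15/2b +891.089ms=3/2b
5) 5346.535ms=9b +891.089ms=3/2b
6) 6237.624ms=21/2b +891.089ms=3/2b
Σ=12b of 12 (101bpm 6/8) — PASS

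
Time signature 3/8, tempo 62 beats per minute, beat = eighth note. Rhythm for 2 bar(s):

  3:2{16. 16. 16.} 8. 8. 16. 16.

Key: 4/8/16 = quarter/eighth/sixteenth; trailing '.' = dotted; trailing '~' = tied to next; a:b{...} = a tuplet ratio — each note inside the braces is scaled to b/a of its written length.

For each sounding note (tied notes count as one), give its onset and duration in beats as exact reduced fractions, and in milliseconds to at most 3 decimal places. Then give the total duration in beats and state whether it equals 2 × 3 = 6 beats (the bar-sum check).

1) 0.0ms=0b +483.871ms=1/2b
2) 483.871ms=1/2b +483.871ms=1/2b
3) 967.742ms=1b +483.871ms=1/2b
4) 1451.613ms=3/2b +1451.613ms=3/2b
5) 2903.226ms=3b +1451.613ms=3/2b
6) 4354.839ms=9/2b +725.806ms=3/4b
7) 5080.645ms=21/4b +725.806ms=3/4b
Σ=6b of 6 (62bpm 3/8) — PASS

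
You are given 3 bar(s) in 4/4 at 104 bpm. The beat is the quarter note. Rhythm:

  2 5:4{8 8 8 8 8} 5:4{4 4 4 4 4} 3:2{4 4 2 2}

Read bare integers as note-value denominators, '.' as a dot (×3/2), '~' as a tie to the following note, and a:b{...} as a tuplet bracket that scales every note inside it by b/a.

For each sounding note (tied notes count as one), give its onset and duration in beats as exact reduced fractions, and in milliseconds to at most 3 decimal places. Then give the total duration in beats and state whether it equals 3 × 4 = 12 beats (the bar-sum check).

1) 0.0ms=0b +1153.846ms=2b
2) 1153.846ms=2b +230.769ms=2/5b
3) 1384.615ms=12/5b +230.769ms=2/5b
4) 1615.385ms=14/5b +230.769ms=2/5b
5) 1846.154ms=16/5b +230.769ms=2/5b
6) 2076.923ms=18/5b +230.769ms=2/5b
7) 2307.692ms=4b +461.538ms=4/5b
8) 2769.231ms=24/5b +461.538ms=4/5b
9) 3230.769ms=28/5b +461.538ms=4/5b
10) 3692.308ms=32/5b +461.538ms=4/5b
11) 4153.846ms=36/5b +461.538ms=4/5b
12) 4615.385ms=8b +384.615ms=2/3b
13) 5000.0ms=26/3b +384.615ms=2/3b
14) 5384.615ms=28/3b +769.231ms=4/3b
15) 6153.846ms=32/3b +769.231ms=4/3b
Σ=12b of 12 (104bpm 4/4) — PASS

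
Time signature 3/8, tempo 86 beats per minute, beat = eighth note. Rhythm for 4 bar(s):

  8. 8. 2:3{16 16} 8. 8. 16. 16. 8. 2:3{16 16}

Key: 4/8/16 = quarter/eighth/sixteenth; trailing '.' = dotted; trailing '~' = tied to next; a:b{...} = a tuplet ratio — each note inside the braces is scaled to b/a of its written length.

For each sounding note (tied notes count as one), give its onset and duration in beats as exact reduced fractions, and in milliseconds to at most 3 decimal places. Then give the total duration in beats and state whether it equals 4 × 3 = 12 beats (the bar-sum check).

1) 0.0ms=0b +1046.512ms=3/2b
2) 1046.512ms=3/2b +1046.512ms=3/2b
3) 2093.023ms=3b +523.256ms=3/4b
4) 2616.279ms=15/4b +523.256ms=3/4b
5) 3139.535ms=9/2b +1046.512ms=3/2b
6) 4186.047ms=6b +1046.512ms=3/2b
7) 5232.558ms=15/2b +523.256ms=3/4b
8) 5755.814ms=33/4b +523.256ms=3/4b
9) 6279.07ms=9b +1046.512ms=3/2b
10) 7325.581ms=21/2b +523.256ms=3/4b
11) 7848.837ms=45/4b +523.256ms=3/4b
Σ=12b of 12 (86bpm 3/8) — PASS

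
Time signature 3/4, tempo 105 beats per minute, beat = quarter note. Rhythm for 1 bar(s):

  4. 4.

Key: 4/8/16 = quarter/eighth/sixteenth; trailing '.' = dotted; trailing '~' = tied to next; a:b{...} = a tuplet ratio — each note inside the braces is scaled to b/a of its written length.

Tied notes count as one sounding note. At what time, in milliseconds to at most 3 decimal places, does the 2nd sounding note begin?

note 2 onset = 3/2b = 857.143ms

1. 0.0ms @ 0 + 857.143ms (3/2)
2. 857.143ms @ 3/2 + 857.143ms (3/2)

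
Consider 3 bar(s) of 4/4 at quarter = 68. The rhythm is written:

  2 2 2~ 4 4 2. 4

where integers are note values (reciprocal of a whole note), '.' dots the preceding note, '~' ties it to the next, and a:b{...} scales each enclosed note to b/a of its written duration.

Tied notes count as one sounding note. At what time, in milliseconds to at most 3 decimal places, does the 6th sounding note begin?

1. 0.0ms @ 0 + 1764.706ms (2)
2. 1764.706ms @ 2 + 1764.706ms (2)
3. 3529.412ms @ 4 + 2647.059ms (3)
4. 6176.471ms @ 7 + 882.353ms (1)
5. 7058.824ms @ 8 + 2647.059ms (3)
6. 9705.882ms @ 11 + 882.353ms (1)

note 6 onset = 11b = 9705.882ms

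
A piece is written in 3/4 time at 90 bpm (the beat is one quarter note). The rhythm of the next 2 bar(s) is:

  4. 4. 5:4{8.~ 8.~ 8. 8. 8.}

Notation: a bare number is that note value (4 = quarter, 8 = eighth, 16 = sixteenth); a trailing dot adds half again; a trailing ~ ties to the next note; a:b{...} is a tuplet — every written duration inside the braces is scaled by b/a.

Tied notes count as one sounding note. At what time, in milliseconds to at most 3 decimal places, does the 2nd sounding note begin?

1. 0.0ms @ 0 + 1000.0ms (3/2)
2. 1000.0ms @ 3/2 + 1000.0ms (3/2)
3. 2000.0ms @ 3 + 1200.0ms (9/5)
4. 3200.0ms @ 24/5 + 400.0ms (3/5)
5. 3600.0ms @ 27/5 + 400.0ms (3/5)

note 2 onset = 3/2b = 1000.0ms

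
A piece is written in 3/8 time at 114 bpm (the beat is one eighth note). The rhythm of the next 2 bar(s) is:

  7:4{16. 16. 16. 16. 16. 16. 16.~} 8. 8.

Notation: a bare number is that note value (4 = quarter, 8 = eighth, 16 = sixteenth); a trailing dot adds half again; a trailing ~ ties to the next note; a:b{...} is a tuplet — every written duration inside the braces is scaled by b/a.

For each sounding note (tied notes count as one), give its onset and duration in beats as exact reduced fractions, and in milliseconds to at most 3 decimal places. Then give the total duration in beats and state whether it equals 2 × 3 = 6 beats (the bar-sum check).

1) 0.0ms=0b +225.564ms=3/7b
2) 225.564ms=3/7b +225.564ms=3/7b
3) 451.128ms=6/7b +225.564ms=3/7b
4) 676.692ms=9/7b +225.564ms=3/7b
5) 902.256ms=12/7b +225.564ms=3/7b
6) 1127.82ms=15/7b +225.564ms=3/7b
7) 1353.383ms=18/7b +1015.038ms=27/14b
8) 2368.421ms=9/2b +789.474ms=3/2b
Σ=6b of 6 (114bpm 3/8) — PASS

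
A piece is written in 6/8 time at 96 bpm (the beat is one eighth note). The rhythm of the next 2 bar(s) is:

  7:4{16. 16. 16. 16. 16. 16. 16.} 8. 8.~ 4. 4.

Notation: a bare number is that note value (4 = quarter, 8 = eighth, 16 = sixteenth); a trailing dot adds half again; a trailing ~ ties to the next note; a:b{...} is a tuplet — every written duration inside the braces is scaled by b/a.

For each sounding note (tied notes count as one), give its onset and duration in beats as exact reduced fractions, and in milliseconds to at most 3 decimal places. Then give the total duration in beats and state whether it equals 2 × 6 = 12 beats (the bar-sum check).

1) 0.0ms=0b +267.857ms=3/7b
2) 267.857ms=3/7b +267.857ms=3/7b
3) 535.714ms=6/7b +267.857ms=3/7b
4) 803.571ms=9/7b +267.857ms=3/7b
5) 1071.429ms=12/7b +267.857ms=3/7b
6) 1339.286ms=15/7b +267.857ms=3/7b
7) 1607.143ms=18/7b +267.857ms=3/7b
8) 1875.0ms=3b +937.5ms=3/2b
9) 2812.5ms=9/2b +2812.5ms=9/2b
10) 5625.0ms=9b +1875.0ms=3b
Σ=12b of 12 (96bpm 6/8) — PASS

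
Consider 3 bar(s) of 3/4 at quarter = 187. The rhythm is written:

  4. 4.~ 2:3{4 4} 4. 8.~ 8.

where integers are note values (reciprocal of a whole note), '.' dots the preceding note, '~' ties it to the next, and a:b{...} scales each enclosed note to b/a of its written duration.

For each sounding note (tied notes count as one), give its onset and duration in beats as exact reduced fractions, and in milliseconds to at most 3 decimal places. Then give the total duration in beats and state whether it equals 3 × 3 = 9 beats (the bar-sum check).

1) 0.0ms=0b +481.283ms=3/2b
2) 481.283ms=3/2b +962.567ms=3b
3) 1443.85ms=9/2b +481.283ms=3/2b
4) 1925.134ms=6b +481.283ms=3/2b
5) 2406.417ms=15/2b +481.283ms=3/2b
Σ=9b of 9 (187bpm 3/4) — PASS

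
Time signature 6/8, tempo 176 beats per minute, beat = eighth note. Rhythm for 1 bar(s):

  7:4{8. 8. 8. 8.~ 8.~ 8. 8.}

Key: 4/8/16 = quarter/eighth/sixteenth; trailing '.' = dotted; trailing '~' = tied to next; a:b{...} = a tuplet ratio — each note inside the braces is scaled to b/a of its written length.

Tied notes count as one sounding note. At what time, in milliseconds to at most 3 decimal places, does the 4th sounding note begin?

1. 0.0ms @ 0 + 292.208ms (6/7)
2. 292.208ms @ 6/7 + 292.208ms (6/7)
3. 584.416ms @ 12/7 + 292.208ms (6/7)
4. 876.623ms @ 18/7 + 876.623ms (18/7)
5. 1753.247ms @ 36/7 + 292.208ms (6/7)

note 4 onset = 18/7b = 876.623ms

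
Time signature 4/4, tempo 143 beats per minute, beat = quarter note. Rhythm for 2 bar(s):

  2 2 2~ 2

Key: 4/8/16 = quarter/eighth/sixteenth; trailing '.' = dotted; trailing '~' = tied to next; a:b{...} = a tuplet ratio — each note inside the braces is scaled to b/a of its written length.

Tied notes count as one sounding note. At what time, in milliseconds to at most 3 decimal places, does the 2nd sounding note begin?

1. 0.0ms @ 0 + 839.161ms (2)
2. 839.161ms @ 2 + 839.161ms (2)
3. 1678.322ms @ 4 + 1678.322ms (4)

note 2 onset = 2b = 839.161ms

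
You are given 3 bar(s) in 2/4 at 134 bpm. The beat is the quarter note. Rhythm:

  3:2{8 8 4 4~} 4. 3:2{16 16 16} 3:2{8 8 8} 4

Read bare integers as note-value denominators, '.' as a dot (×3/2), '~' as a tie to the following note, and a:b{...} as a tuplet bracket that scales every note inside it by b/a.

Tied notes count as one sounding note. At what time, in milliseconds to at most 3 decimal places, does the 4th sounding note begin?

1. 0.0ms @ 0 + 149.254ms (1/3)
2. 149.254ms @ 1/3 + 149.254ms (1/3)
3. 298.507ms @ 2/3 + 298.507ms (2/3)
4. 597.015ms @ 4/3 + 970.149ms (13/6)
5. 1567.164ms @ 7/2 + 74.627ms (1/6)
6. 1641.791ms @ 11/3 + 74.627ms (1/6)
7. 1716.418ms @ 23/6 + 74.627ms (1/6)
8. 1791.045ms @ 4 + 149.254ms (1/3)
9. 1940.299ms @ 13/3 + 149.254ms (1/3)
10. 2089.552ms @ 14/3 + 149.254ms (1/3)
11. 2238.806ms @ 5 + 447.761ms (1)

note 4 onset = 4/3b = 597.015ms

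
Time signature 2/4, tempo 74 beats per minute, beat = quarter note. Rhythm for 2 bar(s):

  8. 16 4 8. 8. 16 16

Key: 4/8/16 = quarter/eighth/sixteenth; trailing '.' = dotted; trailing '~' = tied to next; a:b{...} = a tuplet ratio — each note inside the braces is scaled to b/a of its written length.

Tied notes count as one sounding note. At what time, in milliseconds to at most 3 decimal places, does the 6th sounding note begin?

note 6 onset = 7/2b = 2837.838ms

1. 0.0ms @ 0 + 608.108ms (3/4)
2. 608.108ms @ 3/4 + 202.703ms (1/4)
3. 810.811ms @ 1 + 810.811ms (1)
4. 1621.622ms @ 2 + 608.108ms (3/4)
5. 2229.73ms @ 11/4 + 608.108ms (3/4)
6. 2837.838ms @ 7/2 + 202.703ms (1/4)
7. 3040.541ms @ 15/4 + 202.703ms (1/4)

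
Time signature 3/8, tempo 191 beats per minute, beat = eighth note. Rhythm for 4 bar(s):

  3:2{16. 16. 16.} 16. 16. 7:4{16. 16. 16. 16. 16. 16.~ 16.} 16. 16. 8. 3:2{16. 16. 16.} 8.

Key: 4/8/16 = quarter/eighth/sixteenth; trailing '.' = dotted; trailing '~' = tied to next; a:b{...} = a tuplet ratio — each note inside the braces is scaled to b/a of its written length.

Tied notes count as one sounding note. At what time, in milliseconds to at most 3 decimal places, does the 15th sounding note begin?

1. 0.0ms @ 0 + 157.068ms (1/2)
2. 157.068ms @ 1/2 + 157.068ms (1/2)
3. 314.136ms @ 1 + 157.068ms (1/2)
4. 471.204ms @ 3/2 + 235.602ms (3/4)
5. 706.806ms @ 9/4 + 235.602ms (3/4)
6. 942.408ms @ 3 + 134.63ms (3/7)
7. 1077.038ms @ 24/7 + 134.63ms (3/7)
8. 1211.668ms @ 27/7 + 134.63ms (3/7)
9. 1346.298ms @ 30/7 + 134.63ms (3/7)
10. 1480.927ms @ 33/7 + 134.63ms (3/7)
11. 1615.557ms @ 36/7 + 269.26ms (6/7)
12. 1884.817ms @ 6 + 235.602ms (3/4)
13. 2120.419ms @ 27/4 + 235.602ms (3/4)
14. 2356.021ms @ 15/2 + 471.204ms (3/2)
15. 2827.225ms @ 9 + 157.068ms (1/2)
16. 2984.293ms @ 19/2 + 157.068ms (1/2)
17. 3141.361ms @ 10 + 157.068ms (1/2)
18. 3298.429ms @ 21/2 + 471.204ms (3/2)

note 15 onset = 9b = 2827.225ms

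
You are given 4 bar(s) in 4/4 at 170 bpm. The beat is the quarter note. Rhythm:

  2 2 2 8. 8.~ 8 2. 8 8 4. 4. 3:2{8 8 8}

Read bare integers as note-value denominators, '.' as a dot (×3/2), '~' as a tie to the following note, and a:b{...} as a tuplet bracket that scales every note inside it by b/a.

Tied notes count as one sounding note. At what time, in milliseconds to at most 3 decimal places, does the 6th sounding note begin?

1. 0.0ms @ 0 + 705.882ms (2)
2. 705.882ms @ 2 + 705.882ms (2)
3. 1411.765ms @ 4 + 705.882ms (2)
4. 2117.647ms @ 6 + 264.706ms (3/4)
5. 2382.353ms @ 27/4 + 441.176ms (5/4)
6. 2823.529ms @ 8 + 1058.824ms (3)
7. 3882.353ms @ 11 + 176.471ms (1/2)
8. 4058.824ms @ 23/2 + 176.471ms (1/2)
9. 4235.294ms @ 12 + 529.412ms (3/2)
10. 4764.706ms @ 27/2 + 529.412ms (3/2)
11. 5294.118ms @ 15 + 117.647ms (1/3)
12. 5411.765ms @ 46/3 + 117.647ms (1/3)
13. 5529.412ms @ 47/3 + 117.647ms (1/3)

note 6 onset = 8b = 2823.529ms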